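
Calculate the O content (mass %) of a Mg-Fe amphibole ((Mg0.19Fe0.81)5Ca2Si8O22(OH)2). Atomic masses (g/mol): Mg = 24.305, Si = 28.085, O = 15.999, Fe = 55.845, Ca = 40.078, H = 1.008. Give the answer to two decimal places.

40.84 mass %

Formula mass = 0.95·24.305 + 4.05·55.845 + 2·40.078 + 8·28.085 + 24·15.999 + 2·1.008 = 940.090 g/mol, of which 383.976 g is O.
So O makes up 383.976/940.090 = 0.4084 of the mass, i.e. 40.84%.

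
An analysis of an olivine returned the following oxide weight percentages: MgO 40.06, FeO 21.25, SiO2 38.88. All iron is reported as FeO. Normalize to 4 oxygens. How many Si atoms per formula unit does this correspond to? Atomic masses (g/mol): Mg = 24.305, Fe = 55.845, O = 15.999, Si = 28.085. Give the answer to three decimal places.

40.06 wt% MgO ÷ 40.304 g/mol = 0.99395 mol, giving 0.99395 Mg and 0.99395 O.
21.25 wt% FeO ÷ 71.844 g/mol = 0.29578 mol, giving 0.29578 Fe and 0.29578 O.
38.88 wt% SiO2 ÷ 60.083 g/mol = 0.64710 mol, giving 0.64710 Si and 1.29420 O.
Oxygen sums to 2.58393; scaling by 4/2.58393 = 1.54803 puts the formula on 4 O.
Si: 0.64710 × 1.54803 = 1.002 atoms per formula unit.

1.002 Si apfu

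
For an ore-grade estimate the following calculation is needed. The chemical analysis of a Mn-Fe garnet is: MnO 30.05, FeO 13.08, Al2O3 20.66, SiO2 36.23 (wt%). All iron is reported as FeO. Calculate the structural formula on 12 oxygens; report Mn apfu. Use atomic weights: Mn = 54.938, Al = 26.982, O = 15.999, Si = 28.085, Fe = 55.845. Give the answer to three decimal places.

2.101 Mn apfu

MnO: 30.05/70.937 = 0.42362 mol → 0.42362 mol Mn, 0.42362 mol O.
FeO: 13.08/71.844 = 0.18206 mol → 0.18206 mol Fe, 0.18206 mol O.
Al2O3: 20.66/101.961 = 0.20263 mol → 0.40526 mol Al, 0.60789 mol O.
SiO2: 36.23/60.083 = 0.60300 mol → 0.60300 mol Si, 1.20600 mol O.
Total oxygen = 2.41957 mol. Normalization factor = 12/2.41957 = 4.95956.
Mn per 12 O = 0.42362 × 4.95956 = 2.101.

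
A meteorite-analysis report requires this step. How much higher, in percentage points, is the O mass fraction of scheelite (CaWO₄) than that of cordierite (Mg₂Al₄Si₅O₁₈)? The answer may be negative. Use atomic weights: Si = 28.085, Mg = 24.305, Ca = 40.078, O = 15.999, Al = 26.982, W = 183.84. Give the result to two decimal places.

-27.00 percentage points

M(CaWO₄) = 287.914 g/mol, so wt% O = 63.996/287.914 × 100 = 22.23%.
M(Mg₂Al₄Si₅O₁₈) = 584.945 g/mol, so wt% O = 287.982/584.945 × 100 = 49.23%.
22.23 − 49.23 = -27.00 pp.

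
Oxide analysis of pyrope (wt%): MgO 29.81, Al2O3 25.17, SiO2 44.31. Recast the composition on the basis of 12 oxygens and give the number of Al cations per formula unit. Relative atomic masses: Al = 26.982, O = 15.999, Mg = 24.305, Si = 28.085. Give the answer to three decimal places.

2.005 Al apfu

29.81 wt% MgO ÷ 40.304 g/mol = 0.73963 mol, giving 0.73963 Mg and 0.73963 O.
25.17 wt% Al2O3 ÷ 101.961 g/mol = 0.24686 mol, giving 0.49372 Al and 0.74058 O.
44.31 wt% SiO2 ÷ 60.083 g/mol = 0.73748 mol, giving 0.73748 Si and 1.47496 O.
Oxygen sums to 2.95517; scaling by 12/2.95517 = 4.06068 puts the formula on 12 O.
Al: 0.49372 × 4.06068 = 2.005 atoms per formula unit.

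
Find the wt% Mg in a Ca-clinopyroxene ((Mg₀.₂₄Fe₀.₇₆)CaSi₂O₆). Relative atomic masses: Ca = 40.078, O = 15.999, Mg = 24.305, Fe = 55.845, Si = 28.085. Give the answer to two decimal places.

2.43 weight percent

Molar mass of (Mg₀.₂₄Fe₀.₇₆)CaSi₂O₆: 0.24*24.305 + 0.76*55.845 + 1*40.078 + 2*28.085 + 6*15.999 = 240.517 g/mol.
Mass of Mg per formula unit: 0.24 × 24.305 = 5.833 g.
Weight fraction Mg = 5.833 / 240.517 = 0.0243.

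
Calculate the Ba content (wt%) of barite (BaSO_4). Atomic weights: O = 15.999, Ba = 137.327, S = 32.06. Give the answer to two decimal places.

58.84 wt%

M(BaSO_4) = 233.383 g/mol.
Ba contributes 1 × 137.327 = 137.327 g per mole.
137.327/233.383 = 0.5884 → 58.84%.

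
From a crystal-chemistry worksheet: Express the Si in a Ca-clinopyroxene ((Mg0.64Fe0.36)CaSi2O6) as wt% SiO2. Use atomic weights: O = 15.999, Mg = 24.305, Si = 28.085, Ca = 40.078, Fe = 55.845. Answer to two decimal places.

52.73 wt%

Formula mass = 227.901 g/mol.
2 Si → 2.0000 mol SiO2 per formula unit; M(SiO2) = 60.083, so SiO2 mass = 120.166 g.
120.166/227.901 × 100 = 52.73 wt%.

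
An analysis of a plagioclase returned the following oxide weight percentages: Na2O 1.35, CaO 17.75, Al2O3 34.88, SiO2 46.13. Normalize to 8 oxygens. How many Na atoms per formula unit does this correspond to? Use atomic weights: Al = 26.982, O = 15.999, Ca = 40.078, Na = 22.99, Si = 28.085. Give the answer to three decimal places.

0.120 Na apfu

1.35 wt% Na2O ÷ 61.979 g/mol = 0.02178 mol, giving 0.04356 Na and 0.02178 O.
17.75 wt% CaO ÷ 56.077 g/mol = 0.31653 mol, giving 0.31653 Ca and 0.31653 O.
34.88 wt% Al2O3 ÷ 101.961 g/mol = 0.34209 mol, giving 0.68418 Al and 1.02627 O.
46.13 wt% SiO2 ÷ 60.083 g/mol = 0.76777 mol, giving 0.76777 Si and 1.53554 O.
Oxygen sums to 2.90012; scaling by 8/2.90012 = 2.75851 puts the formula on 8 O.
Na: 0.04356 × 2.75851 = 0.120 atoms per formula unit.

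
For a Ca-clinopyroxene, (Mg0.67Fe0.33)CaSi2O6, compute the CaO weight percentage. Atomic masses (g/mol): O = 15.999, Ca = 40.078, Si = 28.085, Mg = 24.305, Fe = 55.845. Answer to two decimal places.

Formula mass = 226.955 g/mol.
1 Ca → 1.0000 mol CaO per formula unit; M(CaO) = 56.077, so CaO mass = 56.077 g.
56.077/226.955 × 100 = 24.71 wt%.

24.71 wt%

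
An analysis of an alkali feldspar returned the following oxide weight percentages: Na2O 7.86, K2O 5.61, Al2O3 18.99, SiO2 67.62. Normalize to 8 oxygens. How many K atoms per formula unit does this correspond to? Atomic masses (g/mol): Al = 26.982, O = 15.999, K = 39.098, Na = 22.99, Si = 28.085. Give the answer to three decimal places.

7.86 wt% Na2O ÷ 61.979 g/mol = 0.12682 mol, giving 0.25364 Na and 0.12682 O.
5.61 wt% K2O ÷ 94.195 g/mol = 0.05956 mol, giving 0.11912 K and 0.05956 O.
18.99 wt% Al2O3 ÷ 101.961 g/mol = 0.18625 mol, giving 0.37250 Al and 0.55875 O.
67.62 wt% SiO2 ÷ 60.083 g/mol = 1.12544 mol, giving 1.12544 Si and 2.25088 O.
Oxygen sums to 2.99601; scaling by 8/2.99601 = 2.67022 puts the formula on 8 O.
K: 0.11912 × 2.67022 = 0.318 atoms per formula unit.

0.318 K apfu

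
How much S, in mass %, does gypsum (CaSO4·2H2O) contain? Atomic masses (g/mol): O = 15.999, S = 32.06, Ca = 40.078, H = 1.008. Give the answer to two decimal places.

18.62 mass %

M(CaSO4·2H2O) = 172.164 g/mol.
S contributes 1 × 32.06 = 32.060 g per mole.
32.060/172.164 = 0.1862 → 18.62%.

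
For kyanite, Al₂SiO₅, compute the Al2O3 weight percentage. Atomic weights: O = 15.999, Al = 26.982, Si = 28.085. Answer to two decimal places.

62.92 wt%

Molar mass of Al₂SiO₅ = 2*26.982 + 1*28.085 + 5*15.999 = 162.044 g/mol.
Each formula unit contains 2 Al, equivalent to 2/2 = 1.0000 mol Al2O3.
M(Al2O3) = 2×26.982 + 3×15.999 = 101.961 g/mol.
Mass of Al2O3 per formula unit = 1.0000 × 101.961 = 101.961 g.
Al2O3 wt% = 101.961 / 162.044 × 100 = 62.92%.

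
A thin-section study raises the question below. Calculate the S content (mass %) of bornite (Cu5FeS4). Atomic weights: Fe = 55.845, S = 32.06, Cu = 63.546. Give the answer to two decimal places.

Molar mass of Cu5FeS4: 5*63.546 + 1*55.845 + 4*32.06 = 501.815 g/mol.
Mass of S per formula unit: 4 × 32.06 = 128.240 g.
Weight fraction S = 128.240 / 501.815 = 0.2556.

25.56 mass %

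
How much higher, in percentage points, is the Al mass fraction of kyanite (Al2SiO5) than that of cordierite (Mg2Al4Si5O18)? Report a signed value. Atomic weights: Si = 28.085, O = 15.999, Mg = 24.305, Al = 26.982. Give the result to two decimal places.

14.85 percentage points

First mineral: 53.964 g Al in 162.044 g formula = 33.30 wt% Al.
Second mineral: 107.928 g Al in 584.945 g formula = 18.45 wt% Al.
33.30% − 18.45% gives a difference of 14.85 percentage points.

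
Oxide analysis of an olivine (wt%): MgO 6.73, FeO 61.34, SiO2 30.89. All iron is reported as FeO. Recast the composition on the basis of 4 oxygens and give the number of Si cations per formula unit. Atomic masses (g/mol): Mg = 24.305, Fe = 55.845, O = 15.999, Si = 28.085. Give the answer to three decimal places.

MgO: 6.73/40.304 = 0.16698 mol → 0.16698 mol Mg, 0.16698 mol O.
FeO: 61.34/71.844 = 0.85379 mol → 0.85379 mol Fe, 0.85379 mol O.
SiO2: 30.89/60.083 = 0.51412 mol → 0.51412 mol Si, 1.02824 mol O.
Total oxygen = 2.04901 mol. Normalization factor = 4/2.04901 = 1.95216.
Si per 4 O = 0.51412 × 1.95216 = 1.004.

1.004 Si apfu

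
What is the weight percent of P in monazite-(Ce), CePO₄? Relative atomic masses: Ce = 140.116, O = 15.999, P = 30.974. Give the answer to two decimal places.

Molar mass of CePO₄: 1*140.116 + 1*30.974 + 4*15.999 = 235.086 g/mol.
Mass of P per formula unit: 1 × 30.974 = 30.974 g.
Weight fraction P = 30.974 / 235.086 = 0.1318.

13.18 mass %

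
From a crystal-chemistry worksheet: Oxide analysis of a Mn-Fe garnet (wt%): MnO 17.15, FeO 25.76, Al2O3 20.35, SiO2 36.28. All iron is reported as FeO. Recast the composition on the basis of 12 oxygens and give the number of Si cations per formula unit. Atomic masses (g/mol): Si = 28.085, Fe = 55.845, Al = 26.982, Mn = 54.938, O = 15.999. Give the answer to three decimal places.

3.011 Si apfu

17.15 wt% MnO ÷ 70.937 g/mol = 0.24176 mol, giving 0.24176 Mn and 0.24176 O.
25.76 wt% FeO ÷ 71.844 g/mol = 0.35855 mol, giving 0.35855 Fe and 0.35855 O.
20.35 wt% Al2O3 ÷ 101.961 g/mol = 0.19959 mol, giving 0.39918 Al and 0.59877 O.
36.28 wt% SiO2 ÷ 60.083 g/mol = 0.60383 mol, giving 0.60383 Si and 1.20766 O.
Oxygen sums to 2.40674; scaling by 12/2.40674 = 4.98600 puts the formula on 12 O.
Si: 0.60383 × 4.98600 = 3.011 atoms per formula unit.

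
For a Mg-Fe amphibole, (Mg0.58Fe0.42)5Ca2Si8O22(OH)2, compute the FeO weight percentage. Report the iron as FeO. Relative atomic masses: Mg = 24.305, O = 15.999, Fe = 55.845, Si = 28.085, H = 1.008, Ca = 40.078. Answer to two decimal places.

17.17 wt%

Molar mass of (Mg0.58Fe0.42)5Ca2Si8O22(OH)2 = 2.90·24.305 + 2.10·55.845 + 2·40.078 + 8·28.085 + 24·15.999 + 2·1.008 = 878.587 g/mol.
Each formula unit contains 2.10 Fe, equivalent to 2.10/1 = 2.1000 mol FeO.
M(FeO) = 1×55.845 + 1×15.999 = 71.844 g/mol.
Mass of FeO per formula unit = 2.1000 × 71.844 = 150.872 g.
FeO wt% = 150.872 / 878.587 × 100 = 17.17%.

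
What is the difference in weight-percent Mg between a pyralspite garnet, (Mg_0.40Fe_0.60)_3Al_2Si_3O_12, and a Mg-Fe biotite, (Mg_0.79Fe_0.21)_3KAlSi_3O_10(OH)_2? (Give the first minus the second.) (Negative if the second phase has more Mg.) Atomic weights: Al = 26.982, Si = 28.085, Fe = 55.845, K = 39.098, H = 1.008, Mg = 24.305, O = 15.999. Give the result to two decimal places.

Mg in (Mg_0.40Fe_0.60)_3Al_2Si_3O_12: molar mass 459.894 g/mol; 1.20×24.305 = 29.166 g → 6.34 wt%.
Mg in (Mg_0.79Fe_0.21)_3KAlSi_3O_10(OH)_2: molar mass 437.124 g/mol; 2.37×24.305 = 57.603 g → 13.18 wt%.
Difference = 6.34 − 13.18 = -6.84 percentage points.

-6.84 percentage points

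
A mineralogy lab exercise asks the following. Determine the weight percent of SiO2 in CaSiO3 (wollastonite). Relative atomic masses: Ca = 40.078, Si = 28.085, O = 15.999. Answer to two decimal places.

M(CaSiO3) = 116.160 g/mol; M(SiO2) = 60.083 g/mol.
Moles SiO2 per formula unit = 1 Si ÷ 1 = 1.0000.
SiO2 fraction = (1.0000 × 60.083) / 116.160 = 60.083/116.160 = 0.5172.

51.72 wt%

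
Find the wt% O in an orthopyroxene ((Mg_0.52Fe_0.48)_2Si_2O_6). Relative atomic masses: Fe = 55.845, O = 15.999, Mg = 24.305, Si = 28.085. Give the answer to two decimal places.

M((Mg_0.52Fe_0.48)_2Si_2O_6) = 231.052 g/mol.
O contributes 6 × 15.999 = 95.994 g per mole.
95.994/231.052 = 0.4155 → 41.55%.

41.55 weight percent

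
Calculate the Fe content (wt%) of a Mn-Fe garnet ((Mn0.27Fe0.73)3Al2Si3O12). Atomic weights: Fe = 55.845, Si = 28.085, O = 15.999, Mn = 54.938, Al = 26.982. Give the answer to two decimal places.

24.61 wt%

M((Mn0.27Fe0.73)3Al2Si3O12) = 497.007 g/mol.
Fe contributes 2.19 × 55.845 = 122.301 g per mole.
122.301/497.007 = 0.2461 → 24.61%.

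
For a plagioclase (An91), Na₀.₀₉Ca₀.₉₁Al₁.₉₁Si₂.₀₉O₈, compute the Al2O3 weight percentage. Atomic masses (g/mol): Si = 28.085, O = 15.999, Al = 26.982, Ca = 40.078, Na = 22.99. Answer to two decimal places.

Formula mass = 276.765 g/mol.
1.91 Al → 0.9550 mol Al2O3 per formula unit; M(Al2O3) = 101.961, so Al2O3 mass = 97.373 g.
97.373/276.765 × 100 = 35.18 wt%.

35.18 wt%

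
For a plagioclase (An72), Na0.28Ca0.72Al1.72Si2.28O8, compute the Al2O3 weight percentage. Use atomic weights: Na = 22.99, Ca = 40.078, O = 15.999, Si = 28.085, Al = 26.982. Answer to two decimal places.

M(Na0.28Ca0.72Al1.72Si2.28O8) = 273.728 g/mol; M(Al2O3) = 101.961 g/mol.
Moles Al2O3 per formula unit = 1.72 Al ÷ 2 = 0.8600.
Al2O3 fraction = (0.8600 × 101.961) / 273.728 = 87.686/273.728 = 0.3203.

32.03 wt%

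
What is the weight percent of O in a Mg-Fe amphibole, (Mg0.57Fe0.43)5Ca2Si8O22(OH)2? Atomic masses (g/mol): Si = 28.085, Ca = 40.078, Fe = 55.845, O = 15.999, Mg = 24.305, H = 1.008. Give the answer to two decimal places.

43.63 weight percent

M((Mg0.57Fe0.43)5Ca2Si8O22(OH)2) = 880.164 g/mol.
O contributes 24 × 15.999 = 383.976 g per mole.
383.976/880.164 = 0.4363 → 43.63%.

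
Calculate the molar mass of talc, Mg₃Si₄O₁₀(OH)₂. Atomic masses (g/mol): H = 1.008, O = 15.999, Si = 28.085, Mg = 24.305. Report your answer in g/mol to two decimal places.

Mg: 3 × 24.305 = 72.9150
Si: 4 × 28.085 = 112.3400
O: 12 × 15.999 = 191.9880
H: 2 × 1.008 = 2.0160
Summing the contributions gives the formula mass.

379.26 g/mol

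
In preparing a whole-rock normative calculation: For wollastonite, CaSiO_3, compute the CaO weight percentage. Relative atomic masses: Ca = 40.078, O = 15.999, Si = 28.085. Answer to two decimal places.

Molar mass of CaSiO_3 = 1*40.078 + 1*28.085 + 3*15.999 = 116.160 g/mol.
Each formula unit contains 1 Ca, equivalent to 1/1 = 1.0000 mol CaO.
M(CaO) = 1×40.078 + 1×15.999 = 56.077 g/mol.
Mass of CaO per formula unit = 1.0000 × 56.077 = 56.077 g.
CaO wt% = 56.077 / 116.160 × 100 = 48.28%.

48.28 wt%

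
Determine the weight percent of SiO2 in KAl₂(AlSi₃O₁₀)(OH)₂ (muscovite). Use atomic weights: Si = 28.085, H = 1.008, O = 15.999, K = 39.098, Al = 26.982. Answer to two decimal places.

45.25 wt%

M(KAl₂(AlSi₃O₁₀)(OH)₂) = 398.303 g/mol; M(SiO2) = 60.083 g/mol.
Moles SiO2 per formula unit = 3 Si ÷ 1 = 3.0000.
SiO2 fraction = (3.0000 × 60.083) / 398.303 = 180.249/398.303 = 0.4525.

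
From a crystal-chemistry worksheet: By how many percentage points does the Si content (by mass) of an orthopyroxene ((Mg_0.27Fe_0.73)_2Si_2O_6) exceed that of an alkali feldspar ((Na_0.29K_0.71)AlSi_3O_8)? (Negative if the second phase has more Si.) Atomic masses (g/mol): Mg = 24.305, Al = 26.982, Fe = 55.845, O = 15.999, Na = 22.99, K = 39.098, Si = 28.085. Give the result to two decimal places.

-8.03 percentage points

M((Mg_0.27Fe_0.73)_2Si_2O_6) = 246.822 g/mol, so wt% Si = 56.170/246.822 × 100 = 22.76%.
M((Na_0.29K_0.71)AlSi_3O_8) = 273.656 g/mol, so wt% Si = 84.255/273.656 × 100 = 30.79%.
22.76 − 30.79 = -8.03 pp.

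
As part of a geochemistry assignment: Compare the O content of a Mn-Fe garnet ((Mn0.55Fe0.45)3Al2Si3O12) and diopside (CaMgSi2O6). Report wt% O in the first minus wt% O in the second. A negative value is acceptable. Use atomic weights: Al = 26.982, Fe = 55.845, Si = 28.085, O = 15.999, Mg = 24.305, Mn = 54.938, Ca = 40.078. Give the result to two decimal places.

-5.64 percentage points

M((Mn0.55Fe0.45)3Al2Si3O12) = 496.245 g/mol, so wt% O = 191.988/496.245 × 100 = 38.69%.
M(CaMgSi2O6) = 216.547 g/mol, so wt% O = 95.994/216.547 × 100 = 44.33%.
38.69 − 44.33 = -5.64 pp.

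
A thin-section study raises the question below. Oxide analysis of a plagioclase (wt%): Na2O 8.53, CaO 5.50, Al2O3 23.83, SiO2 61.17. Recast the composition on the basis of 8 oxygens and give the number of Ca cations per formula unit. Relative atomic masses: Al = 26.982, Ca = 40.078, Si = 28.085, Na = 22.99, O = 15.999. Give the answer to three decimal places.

8.53 wt% Na2O ÷ 61.979 g/mol = 0.13763 mol, giving 0.27526 Na and 0.13763 O.
5.50 wt% CaO ÷ 56.077 g/mol = 0.09808 mol, giving 0.09808 Ca and 0.09808 O.
23.83 wt% Al2O3 ÷ 101.961 g/mol = 0.23372 mol, giving 0.46744 Al and 0.70116 O.
61.17 wt% SiO2 ÷ 60.083 g/mol = 1.01809 mol, giving 1.01809 Si and 2.03618 O.
Oxygen sums to 2.97305; scaling by 8/2.97305 = 2.69084 puts the formula on 8 O.
Ca: 0.09808 × 2.69084 = 0.264 atoms per formula unit.

0.264 Ca apfu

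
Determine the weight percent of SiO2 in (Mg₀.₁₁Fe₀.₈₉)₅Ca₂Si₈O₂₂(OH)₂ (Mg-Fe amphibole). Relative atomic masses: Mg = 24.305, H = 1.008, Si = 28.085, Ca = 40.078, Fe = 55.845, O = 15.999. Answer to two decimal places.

Formula mass = 952.706 g/mol.
8 Si → 8.0000 mol SiO2 per formula unit; M(SiO2) = 60.083, so SiO2 mass = 480.664 g.
480.664/952.706 × 100 = 50.45 wt%.

50.45 wt%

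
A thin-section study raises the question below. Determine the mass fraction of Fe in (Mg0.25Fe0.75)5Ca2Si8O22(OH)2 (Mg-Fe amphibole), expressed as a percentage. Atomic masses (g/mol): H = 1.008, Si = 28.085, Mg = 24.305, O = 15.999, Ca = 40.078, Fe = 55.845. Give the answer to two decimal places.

22.50 wt%

Molar mass of (Mg0.25Fe0.75)5Ca2Si8O22(OH)2: 1.25×24.305 + 3.75×55.845 + 2×40.078 + 8×28.085 + 24×15.999 + 2×1.008 = 930.628 g/mol.
Mass of Fe per formula unit: 3.75 × 55.845 = 209.419 g.
Weight fraction Fe = 209.419 / 930.628 = 0.2250.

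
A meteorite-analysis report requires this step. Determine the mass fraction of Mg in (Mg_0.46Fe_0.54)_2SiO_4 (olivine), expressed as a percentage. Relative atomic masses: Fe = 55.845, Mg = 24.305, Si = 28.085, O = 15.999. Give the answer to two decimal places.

Molar mass of (Mg_0.46Fe_0.54)_2SiO_4: 0.92*24.305 + 1.08*55.845 + 1*28.085 + 4*15.999 = 174.754 g/mol.
Mass of Mg per formula unit: 0.92 × 24.305 = 22.361 g.
Weight fraction Mg = 22.361 / 174.754 = 0.1280.

12.80 weight percent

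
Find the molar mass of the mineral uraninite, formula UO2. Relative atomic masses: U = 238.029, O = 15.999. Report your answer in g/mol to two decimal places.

M = 1*238.029 + 2*15.999

270.03 g/mol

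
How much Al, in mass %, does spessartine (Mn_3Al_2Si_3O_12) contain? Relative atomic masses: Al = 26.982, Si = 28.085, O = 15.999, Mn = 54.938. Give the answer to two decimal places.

10.90 mass %

Formula mass = 3×54.938 + 2×26.982 + 3×28.085 + 12×15.999 = 495.021 g/mol, of which 53.964 g is Al.
So Al makes up 53.964/495.021 = 0.1090 of the mass, i.e. 10.90%.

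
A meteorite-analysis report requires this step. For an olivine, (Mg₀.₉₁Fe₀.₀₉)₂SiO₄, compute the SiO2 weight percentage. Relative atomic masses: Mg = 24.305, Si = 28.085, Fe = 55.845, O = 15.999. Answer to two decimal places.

41.05 wt%

Formula mass = 146.368 g/mol.
1 Si → 1.0000 mol SiO2 per formula unit; M(SiO2) = 60.083, so SiO2 mass = 60.083 g.
60.083/146.368 × 100 = 41.05 wt%.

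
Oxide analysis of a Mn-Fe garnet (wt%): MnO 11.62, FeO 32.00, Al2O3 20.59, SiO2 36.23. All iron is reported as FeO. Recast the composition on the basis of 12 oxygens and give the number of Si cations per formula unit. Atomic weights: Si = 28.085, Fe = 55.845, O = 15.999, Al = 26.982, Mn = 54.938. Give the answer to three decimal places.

MnO: 11.62/70.937 = 0.16381 mol → 0.16381 mol Mn, 0.16381 mol O.
FeO: 32.00/71.844 = 0.44541 mol → 0.44541 mol Fe, 0.44541 mol O.
Al2O3: 20.59/101.961 = 0.20194 mol → 0.40388 mol Al, 0.60582 mol O.
SiO2: 36.23/60.083 = 0.60300 mol → 0.60300 mol Si, 1.20600 mol O.
Total oxygen = 2.42104 mol. Normalization factor = 12/2.42104 = 4.95655.
Si per 12 O = 0.60300 × 4.95655 = 2.989.

2.989 Si apfu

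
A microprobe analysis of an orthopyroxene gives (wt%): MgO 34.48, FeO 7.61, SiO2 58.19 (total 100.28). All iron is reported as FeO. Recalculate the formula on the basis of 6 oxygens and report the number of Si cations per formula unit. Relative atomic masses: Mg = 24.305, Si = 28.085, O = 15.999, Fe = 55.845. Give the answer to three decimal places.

2.005 Si apfu

34.48 wt% MgO ÷ 40.304 g/mol = 0.85550 mol, giving 0.85550 Mg and 0.85550 O.
7.61 wt% FeO ÷ 71.844 g/mol = 0.10592 mol, giving 0.10592 Fe and 0.10592 O.
58.19 wt% SiO2 ÷ 60.083 g/mol = 0.96849 mol, giving 0.96849 Si and 1.93698 O.
Oxygen sums to 2.89840; scaling by 6/2.89840 = 2.07011 puts the formula on 6 O.
Si: 0.96849 × 2.07011 = 2.005 atoms per formula unit.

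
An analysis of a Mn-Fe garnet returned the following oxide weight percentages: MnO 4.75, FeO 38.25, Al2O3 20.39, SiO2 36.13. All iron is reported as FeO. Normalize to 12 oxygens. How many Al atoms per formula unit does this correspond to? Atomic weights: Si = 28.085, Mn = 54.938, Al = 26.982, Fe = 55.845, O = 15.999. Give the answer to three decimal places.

4.75 wt% MnO ÷ 70.937 g/mol = 0.06696 mol, giving 0.06696 Mn and 0.06696 O.
38.25 wt% FeO ÷ 71.844 g/mol = 0.53240 mol, giving 0.53240 Fe and 0.53240 O.
20.39 wt% Al2O3 ÷ 101.961 g/mol = 0.19998 mol, giving 0.39996 Al and 0.59994 O.
36.13 wt% SiO2 ÷ 60.083 g/mol = 0.60133 mol, giving 0.60133 Si and 1.20266 O.
Oxygen sums to 2.40196; scaling by 12/2.40196 = 4.99592 puts the formula on 12 O.
Al: 0.39996 × 4.99592 = 1.998 atoms per formula unit.

1.998 Al apfu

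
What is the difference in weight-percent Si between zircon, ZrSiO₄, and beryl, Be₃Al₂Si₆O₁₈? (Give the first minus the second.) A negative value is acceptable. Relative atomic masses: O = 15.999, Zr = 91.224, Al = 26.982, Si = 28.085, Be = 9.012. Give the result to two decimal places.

First mineral: 28.085 g Si in 183.305 g formula = 15.32 wt% Si.
Second mineral: 168.510 g Si in 537.492 g formula = 31.35 wt% Si.
15.32% − 31.35% gives a difference of -16.03 percentage points.

-16.03 percentage points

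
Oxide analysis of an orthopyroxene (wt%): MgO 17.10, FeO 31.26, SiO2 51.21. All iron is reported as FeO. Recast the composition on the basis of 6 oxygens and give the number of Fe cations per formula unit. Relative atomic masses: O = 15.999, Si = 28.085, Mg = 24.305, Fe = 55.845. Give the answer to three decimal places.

1.018 Fe apfu

17.10 wt% MgO ÷ 40.304 g/mol = 0.42428 mol, giving 0.42428 Mg and 0.42428 O.
31.26 wt% FeO ÷ 71.844 g/mol = 0.43511 mol, giving 0.43511 Fe and 0.43511 O.
51.21 wt% SiO2 ÷ 60.083 g/mol = 0.85232 mol, giving 0.85232 Si and 1.70464 O.
Oxygen sums to 2.56403; scaling by 6/2.56403 = 2.34007 puts the formula on 6 O.
Fe: 0.43511 × 2.34007 = 1.018 atoms per formula unit.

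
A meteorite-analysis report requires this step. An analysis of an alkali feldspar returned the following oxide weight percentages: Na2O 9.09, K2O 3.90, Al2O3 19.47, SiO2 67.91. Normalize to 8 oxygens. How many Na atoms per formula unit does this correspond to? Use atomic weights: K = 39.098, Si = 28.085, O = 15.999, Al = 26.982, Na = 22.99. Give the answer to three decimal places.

Na2O: 9.09/61.979 = 0.14666 mol → 0.29332 mol Na, 0.14666 mol O.
K2O: 3.90/94.195 = 0.04140 mol → 0.08280 mol K, 0.04140 mol O.
Al2O3: 19.47/101.961 = 0.19096 mol → 0.38192 mol Al, 0.57288 mol O.
SiO2: 67.91/60.083 = 1.13027 mol → 1.13027 mol Si, 2.26054 mol O.
Total oxygen = 3.02148 mol. Normalization factor = 8/3.02148 = 2.64771.
Na per 8 O = 0.29332 × 2.64771 = 0.777.

0.777 Na apfu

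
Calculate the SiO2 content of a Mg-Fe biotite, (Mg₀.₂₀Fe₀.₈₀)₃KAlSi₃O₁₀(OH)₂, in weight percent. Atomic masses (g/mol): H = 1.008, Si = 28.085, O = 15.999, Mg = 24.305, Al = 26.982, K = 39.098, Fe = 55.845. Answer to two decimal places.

Formula mass = 492.950 g/mol.
3 Si → 3.0000 mol SiO2 per formula unit; M(SiO2) = 60.083, so SiO2 mass = 180.249 g.
180.249/492.950 × 100 = 36.57 wt%.

36.57 wt%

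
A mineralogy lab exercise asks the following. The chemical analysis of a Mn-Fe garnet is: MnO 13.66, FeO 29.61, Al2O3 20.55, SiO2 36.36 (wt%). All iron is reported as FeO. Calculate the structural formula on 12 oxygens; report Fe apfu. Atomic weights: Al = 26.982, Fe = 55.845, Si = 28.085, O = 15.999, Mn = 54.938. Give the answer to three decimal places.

13.66 wt% MnO ÷ 70.937 g/mol = 0.19257 mol, giving 0.19257 Mn and 0.19257 O.
29.61 wt% FeO ÷ 71.844 g/mol = 0.41214 mol, giving 0.41214 Fe and 0.41214 O.
20.55 wt% Al2O3 ÷ 101.961 g/mol = 0.20155 mol, giving 0.40310 Al and 0.60465 O.
36.36 wt% SiO2 ÷ 60.083 g/mol = 0.60516 mol, giving 0.60516 Si and 1.21032 O.
Oxygen sums to 2.41968; scaling by 12/2.41968 = 4.95933 puts the formula on 12 O.
Fe: 0.41214 × 4.95933 = 2.044 atoms per formula unit.

2.044 Fe apfu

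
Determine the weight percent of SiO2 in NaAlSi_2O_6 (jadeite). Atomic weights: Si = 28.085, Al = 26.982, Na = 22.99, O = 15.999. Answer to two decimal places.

59.45 wt%

Formula mass = 202.136 g/mol.
2 Si → 2.0000 mol SiO2 per formula unit; M(SiO2) = 60.083, so SiO2 mass = 120.166 g.
120.166/202.136 × 100 = 59.45 wt%.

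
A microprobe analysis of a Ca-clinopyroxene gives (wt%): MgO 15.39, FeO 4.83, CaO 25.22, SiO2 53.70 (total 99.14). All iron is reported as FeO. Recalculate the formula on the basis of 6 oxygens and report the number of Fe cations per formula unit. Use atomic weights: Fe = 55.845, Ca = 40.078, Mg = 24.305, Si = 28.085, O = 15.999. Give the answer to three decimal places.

MgO: 15.39/40.304 = 0.38185 mol → 0.38185 mol Mg, 0.38185 mol O.
FeO: 4.83/71.844 = 0.06723 mol → 0.06723 mol Fe, 0.06723 mol O.
CaO: 25.22/56.077 = 0.44974 mol → 0.44974 mol Ca, 0.44974 mol O.
SiO2: 53.70/60.083 = 0.89376 mol → 0.89376 mol Si, 1.78752 mol O.
Total oxygen = 2.68634 mol. Normalization factor = 6/2.68634 = 2.23352.
Fe per 6 O = 0.06723 × 2.23352 = 0.150.

0.150 Fe apfu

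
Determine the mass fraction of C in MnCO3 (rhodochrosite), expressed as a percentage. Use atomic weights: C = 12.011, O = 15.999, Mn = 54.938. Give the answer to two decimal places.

Formula mass = 1×54.938 + 1×12.011 + 3×15.999 = 114.946 g/mol, of which 12.011 g is C.
So C makes up 12.011/114.946 = 0.1045 of the mass, i.e. 10.45%.

10.45 mass %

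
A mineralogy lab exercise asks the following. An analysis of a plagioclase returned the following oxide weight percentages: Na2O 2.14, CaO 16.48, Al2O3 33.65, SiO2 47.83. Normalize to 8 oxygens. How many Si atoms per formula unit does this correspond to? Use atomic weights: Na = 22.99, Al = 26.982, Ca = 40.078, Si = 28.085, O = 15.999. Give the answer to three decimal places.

Na2O (M=61.979): mol = 0.03453; Na = 0.06906, O = 0.03453.
CaO (M=56.077): mol = 0.29388; Ca = 0.29388, O = 0.29388.
Al2O3 (M=101.961): mol = 0.33003; Al = 0.66006, O = 0.99009.
SiO2 (M=60.083): mol = 0.79607; Si = 0.79607, O = 1.59214.
ΣO = 2.91064; factor = 8/ΣO = 2.74854.
Si apfu = 0.79607 × 2.74854 = 2.188.

2.188 Si apfu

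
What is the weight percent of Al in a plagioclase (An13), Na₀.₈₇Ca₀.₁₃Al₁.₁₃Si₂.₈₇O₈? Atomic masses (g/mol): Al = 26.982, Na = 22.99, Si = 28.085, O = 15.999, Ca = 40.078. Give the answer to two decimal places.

11.54 wt%

Formula mass = 0.87·22.99 + 0.13·40.078 + 1.13·26.982 + 2.87·28.085 + 8·15.999 = 264.297 g/mol, of which 30.490 g is Al.
So Al makes up 30.490/264.297 = 0.1154 of the mass, i.e. 11.54%.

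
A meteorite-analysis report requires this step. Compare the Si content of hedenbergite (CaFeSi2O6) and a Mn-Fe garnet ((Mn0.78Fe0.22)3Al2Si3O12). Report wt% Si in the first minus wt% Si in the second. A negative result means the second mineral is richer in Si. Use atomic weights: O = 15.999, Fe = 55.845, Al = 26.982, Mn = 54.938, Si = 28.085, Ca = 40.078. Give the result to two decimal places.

5.64 percentage points

First mineral: 56.170 g Si in 248.087 g formula = 22.64 wt% Si.
Second mineral: 84.255 g Si in 495.620 g formula = 17.00 wt% Si.
22.64% − 17.00% gives a difference of 5.64 percentage points.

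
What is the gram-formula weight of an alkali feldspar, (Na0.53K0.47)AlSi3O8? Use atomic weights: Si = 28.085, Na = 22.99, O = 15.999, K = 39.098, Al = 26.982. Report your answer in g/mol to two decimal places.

269.79 g/mol

M = 0.53(22.99) + 0.47(39.098) + 1(26.982) + 3(28.085) + 8(15.999)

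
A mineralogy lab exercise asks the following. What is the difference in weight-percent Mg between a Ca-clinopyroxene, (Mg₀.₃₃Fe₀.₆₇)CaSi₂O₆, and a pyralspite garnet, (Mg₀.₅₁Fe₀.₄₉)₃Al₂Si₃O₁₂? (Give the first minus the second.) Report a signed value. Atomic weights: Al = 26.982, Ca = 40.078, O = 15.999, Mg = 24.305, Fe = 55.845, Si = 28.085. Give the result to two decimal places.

-4.90 percentage points

First mineral: 8.021 g Mg in 237.679 g formula = 3.37 wt% Mg.
Second mineral: 37.187 g Mg in 449.486 g formula = 8.27 wt% Mg.
3.37% − 8.27% gives a difference of -4.90 percentage points.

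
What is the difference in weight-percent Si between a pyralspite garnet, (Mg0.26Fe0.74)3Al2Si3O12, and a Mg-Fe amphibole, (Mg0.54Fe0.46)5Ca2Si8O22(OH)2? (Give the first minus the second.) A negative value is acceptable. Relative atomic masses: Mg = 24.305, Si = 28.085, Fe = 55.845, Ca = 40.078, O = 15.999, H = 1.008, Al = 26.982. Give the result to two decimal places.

Si in (Mg0.26Fe0.74)3Al2Si3O12: molar mass 473.141 g/mol; 3×28.085 = 84.255 g → 17.81 wt%.
Si in (Mg0.54Fe0.46)5Ca2Si8O22(OH)2: molar mass 884.895 g/mol; 8×28.085 = 224.680 g → 25.39 wt%.
Difference = 17.81 − 25.39 = -7.58 percentage points.

-7.58 percentage points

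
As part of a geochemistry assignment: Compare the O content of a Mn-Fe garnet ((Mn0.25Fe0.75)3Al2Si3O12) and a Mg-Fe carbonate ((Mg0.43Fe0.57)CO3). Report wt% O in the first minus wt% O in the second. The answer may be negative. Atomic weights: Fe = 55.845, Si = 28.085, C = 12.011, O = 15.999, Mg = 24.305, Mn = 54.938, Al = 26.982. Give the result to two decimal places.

-8.30 percentage points

M((Mn0.25Fe0.75)3Al2Si3O12) = 497.062 g/mol, so wt% O = 191.988/497.062 × 100 = 38.62%.
M((Mg0.43Fe0.57)CO3) = 102.291 g/mol, so wt% O = 47.997/102.291 × 100 = 46.92%.
38.62 − 46.92 = -8.30 pp.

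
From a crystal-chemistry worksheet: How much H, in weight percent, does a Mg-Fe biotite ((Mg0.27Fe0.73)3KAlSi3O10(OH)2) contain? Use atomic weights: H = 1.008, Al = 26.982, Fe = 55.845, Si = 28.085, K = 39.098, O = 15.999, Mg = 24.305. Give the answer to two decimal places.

Formula mass = 0.81*24.305 + 2.19*55.845 + 1*39.098 + 1*26.982 + 3*28.085 + 12*15.999 + 2*1.008 = 486.327 g/mol, of which 2.016 g is H.
So H makes up 2.016/486.327 = 0.0041 of the mass, i.e. 0.41%.

0.41 weight percent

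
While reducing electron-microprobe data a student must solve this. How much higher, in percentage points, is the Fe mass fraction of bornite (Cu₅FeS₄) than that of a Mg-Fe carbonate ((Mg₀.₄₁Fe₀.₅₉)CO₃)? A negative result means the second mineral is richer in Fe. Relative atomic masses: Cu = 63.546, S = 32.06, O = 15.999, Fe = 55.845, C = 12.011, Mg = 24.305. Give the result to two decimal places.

First mineral: 55.845 g Fe in 501.815 g formula = 11.13 wt% Fe.
Second mineral: 32.949 g Fe in 102.922 g formula = 32.01 wt% Fe.
11.13% − 32.01% gives a difference of -20.88 percentage points.

-20.88 percentage points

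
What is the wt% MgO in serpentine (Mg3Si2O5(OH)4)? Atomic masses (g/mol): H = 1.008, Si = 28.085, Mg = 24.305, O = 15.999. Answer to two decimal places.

43.63 wt%

Molar mass of Mg3Si2O5(OH)4 = 3*24.305 + 2*28.085 + 9*15.999 + 4*1.008 = 277.108 g/mol.
Each formula unit contains 3 Mg, equivalent to 3/1 = 3.0000 mol MgO.
M(MgO) = 1×24.305 + 1×15.999 = 40.304 g/mol.
Mass of MgO per formula unit = 3.0000 × 40.304 = 120.912 g.
MgO wt% = 120.912 / 277.108 × 100 = 43.63%.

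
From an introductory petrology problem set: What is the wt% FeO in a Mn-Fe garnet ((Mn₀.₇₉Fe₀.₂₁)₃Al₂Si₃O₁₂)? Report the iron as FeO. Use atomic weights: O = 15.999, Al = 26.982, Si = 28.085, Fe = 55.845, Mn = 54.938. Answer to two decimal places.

9.13 wt%

Formula mass = 495.592 g/mol.
0.63 Fe → 0.6300 mol FeO per formula unit; M(FeO) = 71.844, so FeO mass = 45.262 g.
45.262/495.592 × 100 = 9.13 wt%.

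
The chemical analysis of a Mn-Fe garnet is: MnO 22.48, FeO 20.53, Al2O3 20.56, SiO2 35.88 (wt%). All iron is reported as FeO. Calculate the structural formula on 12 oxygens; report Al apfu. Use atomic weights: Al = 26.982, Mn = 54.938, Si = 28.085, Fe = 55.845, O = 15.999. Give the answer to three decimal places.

MnO (M=70.937): mol = 0.31690; Mn = 0.31690, O = 0.31690.
FeO (M=71.844): mol = 0.28576; Fe = 0.28576, O = 0.28576.
Al2O3 (M=101.961): mol = 0.20165; Al = 0.40330, O = 0.60495.
SiO2 (M=60.083): mol = 0.59717; Si = 0.59717, O = 1.19434.
ΣO = 2.40195; factor = 12/ΣO = 4.99594.
Al apfu = 0.40330 × 4.99594 = 2.015.

2.015 Al apfu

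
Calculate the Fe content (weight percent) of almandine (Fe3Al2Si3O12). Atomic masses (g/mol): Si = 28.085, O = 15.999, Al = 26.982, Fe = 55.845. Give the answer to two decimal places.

33.66 weight percent

Formula mass = 3·55.845 + 2·26.982 + 3·28.085 + 12·15.999 = 497.742 g/mol, of which 167.535 g is Fe.
So Fe makes up 167.535/497.742 = 0.3366 of the mass, i.e. 33.66%.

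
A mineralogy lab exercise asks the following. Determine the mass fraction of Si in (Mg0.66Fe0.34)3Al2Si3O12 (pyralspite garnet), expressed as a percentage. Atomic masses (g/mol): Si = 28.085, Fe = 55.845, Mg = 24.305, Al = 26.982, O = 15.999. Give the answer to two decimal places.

Molar mass of (Mg0.66Fe0.34)3Al2Si3O12: 1.98*24.305 + 1.02*55.845 + 2*26.982 + 3*28.085 + 12*15.999 = 435.293 g/mol.
Mass of Si per formula unit: 3 × 28.085 = 84.255 g.
Weight fraction Si = 84.255 / 435.293 = 0.1936.

19.36 weight percent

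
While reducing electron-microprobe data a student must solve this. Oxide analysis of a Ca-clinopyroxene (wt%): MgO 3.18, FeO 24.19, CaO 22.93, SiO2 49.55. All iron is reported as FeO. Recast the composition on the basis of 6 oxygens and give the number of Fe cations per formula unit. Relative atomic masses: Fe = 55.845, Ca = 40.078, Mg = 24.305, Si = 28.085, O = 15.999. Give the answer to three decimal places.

MgO: 3.18/40.304 = 0.07890 mol → 0.07890 mol Mg, 0.07890 mol O.
FeO: 24.19/71.844 = 0.33670 mol → 0.33670 mol Fe, 0.33670 mol O.
CaO: 22.93/56.077 = 0.40890 mol → 0.40890 mol Ca, 0.40890 mol O.
SiO2: 49.55/60.083 = 0.82469 mol → 0.82469 mol Si, 1.64938 mol O.
Total oxygen = 2.47388 mol. Normalization factor = 6/2.47388 = 2.42534.
Fe per 6 O = 0.33670 × 2.42534 = 0.817.

0.817 Fe apfu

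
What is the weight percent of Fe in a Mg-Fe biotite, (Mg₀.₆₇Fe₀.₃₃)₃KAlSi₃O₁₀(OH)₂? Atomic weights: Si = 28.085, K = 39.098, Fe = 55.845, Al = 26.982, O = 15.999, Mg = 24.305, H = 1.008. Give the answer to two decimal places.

Formula mass = 2.01×24.305 + 0.99×55.845 + 1×39.098 + 1×26.982 + 3×28.085 + 12×15.999 + 2×1.008 = 448.479 g/mol, of which 55.287 g is Fe.
So Fe makes up 55.287/448.479 = 0.1233 of the mass, i.e. 12.33%.

12.33 mass %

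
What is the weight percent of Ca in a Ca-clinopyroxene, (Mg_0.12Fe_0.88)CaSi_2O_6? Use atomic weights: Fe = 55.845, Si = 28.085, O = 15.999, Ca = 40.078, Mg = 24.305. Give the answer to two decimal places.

Molar mass of (Mg_0.12Fe_0.88)CaSi_2O_6: 0.12·24.305 + 0.88·55.845 + 1·40.078 + 2·28.085 + 6·15.999 = 244.302 g/mol.
Mass of Ca per formula unit: 1 × 40.078 = 40.078 g.
Weight fraction Ca = 40.078 / 244.302 = 0.1641.

16.41 mass %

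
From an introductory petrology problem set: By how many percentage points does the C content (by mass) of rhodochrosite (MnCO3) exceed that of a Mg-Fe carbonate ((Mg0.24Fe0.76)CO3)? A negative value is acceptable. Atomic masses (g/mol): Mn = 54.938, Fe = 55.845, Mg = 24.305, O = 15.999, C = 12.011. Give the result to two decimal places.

-0.64 percentage points

First mineral: 12.011 g C in 114.946 g formula = 10.45 wt% C.
Second mineral: 12.011 g C in 108.283 g formula = 11.09 wt% C.
10.45% − 11.09% gives a difference of -0.64 percentage points.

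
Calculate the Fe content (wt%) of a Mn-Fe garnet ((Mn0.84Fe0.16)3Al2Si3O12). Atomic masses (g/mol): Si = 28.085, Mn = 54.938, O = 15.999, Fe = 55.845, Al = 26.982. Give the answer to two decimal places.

5.41 wt%

Molar mass of (Mn0.84Fe0.16)3Al2Si3O12: 2.52×54.938 + 0.48×55.845 + 2×26.982 + 3×28.085 + 12×15.999 = 495.456 g/mol.
Mass of Fe per formula unit: 0.48 × 55.845 = 26.806 g.
Weight fraction Fe = 26.806 / 495.456 = 0.0541.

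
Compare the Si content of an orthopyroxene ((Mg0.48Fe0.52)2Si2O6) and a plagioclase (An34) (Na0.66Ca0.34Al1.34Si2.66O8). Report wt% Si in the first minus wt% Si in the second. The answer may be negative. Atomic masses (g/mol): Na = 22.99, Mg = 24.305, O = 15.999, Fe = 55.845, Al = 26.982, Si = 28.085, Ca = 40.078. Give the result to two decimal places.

-3.86 percentage points

M((Mg0.48Fe0.52)2Si2O6) = 233.576 g/mol, so wt% Si = 56.170/233.576 × 100 = 24.05%.
M(Na0.66Ca0.34Al1.34Si2.66O8) = 267.654 g/mol, so wt% Si = 74.706/267.654 × 100 = 27.91%.
24.05 − 27.91 = -3.86 pp.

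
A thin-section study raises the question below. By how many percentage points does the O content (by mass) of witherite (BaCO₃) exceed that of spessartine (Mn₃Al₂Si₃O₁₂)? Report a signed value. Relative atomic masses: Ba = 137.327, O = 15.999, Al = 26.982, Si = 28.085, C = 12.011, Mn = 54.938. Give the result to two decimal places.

O in BaCO₃: molar mass 197.335 g/mol; 3×15.999 = 47.997 g → 24.32 wt%.
O in Mn₃Al₂Si₃O₁₂: molar mass 495.021 g/mol; 12×15.999 = 191.988 g → 38.78 wt%.
Difference = 24.32 − 38.78 = -14.46 percentage points.

-14.46 percentage points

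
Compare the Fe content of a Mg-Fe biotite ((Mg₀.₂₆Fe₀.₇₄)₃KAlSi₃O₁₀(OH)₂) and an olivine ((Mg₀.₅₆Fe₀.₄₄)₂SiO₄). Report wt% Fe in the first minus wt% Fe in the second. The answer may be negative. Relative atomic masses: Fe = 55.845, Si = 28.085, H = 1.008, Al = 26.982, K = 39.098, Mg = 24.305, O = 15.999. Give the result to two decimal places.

M((Mg₀.₂₆Fe₀.₇₄)₃KAlSi₃O₁₀(OH)₂) = 487.273 g/mol, so wt% Fe = 123.976/487.273 × 100 = 25.44%.
M((Mg₀.₅₆Fe₀.₄₄)₂SiO₄) = 168.446 g/mol, so wt% Fe = 49.144/168.446 × 100 = 29.17%.
25.44 − 29.17 = -3.73 pp.

-3.73 percentage points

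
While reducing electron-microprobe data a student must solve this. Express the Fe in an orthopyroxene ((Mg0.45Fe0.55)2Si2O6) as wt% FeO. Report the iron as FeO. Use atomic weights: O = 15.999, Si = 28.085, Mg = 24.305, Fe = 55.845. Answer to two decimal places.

33.56 wt%

Molar mass of (Mg0.45Fe0.55)2Si2O6 = 0.90*24.305 + 1.10*55.845 + 2*28.085 + 6*15.999 = 235.468 g/mol.
Each formula unit contains 1.10 Fe, equivalent to 1.10/1 = 1.1000 mol FeO.
M(FeO) = 1×55.845 + 1×15.999 = 71.844 g/mol.
Mass of FeO per formula unit = 1.1000 × 71.844 = 79.028 g.
FeO wt% = 79.028 / 235.468 × 100 = 33.56%.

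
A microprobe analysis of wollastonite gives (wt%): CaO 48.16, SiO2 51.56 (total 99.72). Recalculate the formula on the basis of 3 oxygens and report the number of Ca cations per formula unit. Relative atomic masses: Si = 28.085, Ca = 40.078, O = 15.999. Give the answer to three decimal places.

1.001 Ca apfu

CaO: 48.16/56.077 = 0.85882 mol → 0.85882 mol Ca, 0.85882 mol O.
SiO2: 51.56/60.083 = 0.85815 mol → 0.85815 mol Si, 1.71630 mol O.
Total oxygen = 2.57512 mol. Normalization factor = 3/2.57512 = 1.16499.
Ca per 3 O = 0.85882 × 1.16499 = 1.001.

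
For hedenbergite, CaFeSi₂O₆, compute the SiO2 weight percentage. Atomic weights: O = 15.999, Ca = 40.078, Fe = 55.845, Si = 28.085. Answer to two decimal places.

48.44 wt%

Formula mass = 248.087 g/mol.
2 Si → 2.0000 mol SiO2 per formula unit; M(SiO2) = 60.083, so SiO2 mass = 120.166 g.
120.166/248.087 × 100 = 48.44 wt%.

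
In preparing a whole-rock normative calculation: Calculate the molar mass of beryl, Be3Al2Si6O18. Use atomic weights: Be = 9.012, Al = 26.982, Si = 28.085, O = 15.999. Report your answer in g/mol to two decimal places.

The formula mass is the sum 3*9.012 + 2*26.982 + 6*28.085 + 18*15.999.

537.49 g/mol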